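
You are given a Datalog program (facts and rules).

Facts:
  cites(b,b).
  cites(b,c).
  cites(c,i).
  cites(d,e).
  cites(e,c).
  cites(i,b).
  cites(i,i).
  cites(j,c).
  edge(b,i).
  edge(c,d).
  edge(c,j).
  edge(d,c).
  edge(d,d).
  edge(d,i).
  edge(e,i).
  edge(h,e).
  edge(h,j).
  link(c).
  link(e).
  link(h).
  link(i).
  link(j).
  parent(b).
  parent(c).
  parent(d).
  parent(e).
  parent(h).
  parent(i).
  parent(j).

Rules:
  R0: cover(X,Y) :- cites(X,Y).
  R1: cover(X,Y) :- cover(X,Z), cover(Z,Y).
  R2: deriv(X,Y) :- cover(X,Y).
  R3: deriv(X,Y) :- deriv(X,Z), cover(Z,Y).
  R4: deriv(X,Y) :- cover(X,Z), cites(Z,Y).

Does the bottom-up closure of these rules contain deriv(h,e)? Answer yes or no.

round 1: derive cover(b,b) via R0 from cites(b,b)
round 1: derive cover(b,c) via R0 from cites(b,c)
round 1: derive cover(c,i) via R0 from cites(c,i)
round 1: derive cover(d,e) via R0 from cites(d,e)
round 1: derive cover(e,c) via R0 from cites(e,c)
round 1: derive cover(i,b) via R0 from cites(i,b)
round 1: derive cover(i,i) via R0 from cites(i,i)
round 1: derive cover(j,c) via R0 from cites(j,c)
round 2: derive cover(b,i) via R1 from cover(b,c), cover(c,i)
round 2: derive cover(c,b) via R1 from cover(c,i), cover(i,b)
round 2: derive cover(d,c) via R1 from cover(d,e), cover(e,c)
round 2: derive cover(e,i) via R1 from cover(e,c), cover(c,i)
round 2: derive cover(i,c) via R1 from cover(i,b), cover(b,c)
round 2: derive cover(j,i) via R1 from cover(j,c), cover(c,i)
round 2: derive deriv(b,b) via R2 from cover(b,b)
round 2: derive deriv(b,c) via R2 from cover(b,c)
round 2: derive deriv(c,i) via R2 from cover(c,i)
round 2: derive deriv(d,e) via R2 from cover(d,e)
round 2: derive deriv(e,c) via R2 from cover(e,c)
round 2: derive deriv(i,b) via R2 from cover(i,b)
round 2: derive deriv(i,i) via R2 from cover(i,i)
round 2: derive deriv(j,c) via R2 from cover(j,c)
round 2: derive deriv(b,i) via R4 from cover(b,c), cites(c,i)
round 2: derive deriv(c,b) via R4 from cover(c,i), cites(i,b)
round 2: derive deriv(d,c) via R4 from cover(d,e), cites(e,c)
round 2: derive deriv(e,i) via R4 from cover(e,c), cites(c,i)
round 2: derive deriv(i,c) via R4 from cover(i,b), cites(b,c)
round 2: derive deriv(j,i) via R4 from cover(j,c), cites(c,i)
round 3: derive cover(c,c) via R1 from cover(c,b), cover(b,c)
round 3: derive cover(d,b) via R1 from cover(d,c), cover(c,b)
round 3: derive cover(d,i) via R1 from cover(d,c), cover(c,i)
round 3: derive cover(e,b) via R1 from cover(e,c), cover(c,b)
round 3: derive cover(j,b) via R1 from cover(j,c), cover(c,b)
round 3: derive deriv(c,c) via R3 from deriv(c,b), cover(b,c)
round 3: derive deriv(d,b) via R3 from deriv(d,c), cover(c,b)
round 3: derive deriv(d,i) via R3 from deriv(d,c), cover(c,i)
round 3: derive deriv(e,b) via R3 from deriv(e,c), cover(c,b)
round 3: derive deriv(j,b) via R3 from deriv(j,c), cover(c,b)

no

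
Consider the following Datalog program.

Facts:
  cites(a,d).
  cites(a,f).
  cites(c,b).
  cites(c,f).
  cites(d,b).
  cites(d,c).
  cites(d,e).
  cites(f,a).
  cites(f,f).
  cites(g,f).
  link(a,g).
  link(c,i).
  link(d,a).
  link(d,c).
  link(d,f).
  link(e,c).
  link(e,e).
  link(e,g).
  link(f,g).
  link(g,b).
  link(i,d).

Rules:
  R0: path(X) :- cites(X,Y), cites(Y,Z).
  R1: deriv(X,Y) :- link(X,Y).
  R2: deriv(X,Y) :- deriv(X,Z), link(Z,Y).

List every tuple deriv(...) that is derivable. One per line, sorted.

deriv(a,b)
deriv(a,g)
deriv(c,a)
deriv(c,b)
deriv(c,c)
deriv(c,d)
deriv(c,f)
deriv(c,g)
deriv(c,i)
deriv(d,a)
deriv(d,b)
deriv(d,c)
deriv(d,d)
deriv(d,f)
deriv(d,g)
deriv(d,i)
deriv(e,a)
deriv(e,b)
deriv(e,c)
deriv(e,d)
deriv(e,e)
deriv(e,f)
deriv(e,g)
deriv(e,i)
deriv(f,b)
deriv(f,g)
deriv(g,b)
deriv(i,a)
deriv(i,b)
deriv(i,c)
deriv(i,d)
deriv(i,f)
deriv(i,g)
deriv(i,i)

round 1: derive deriv(a,g) via R1 from link(a,g)
round 1: derive deriv(c,i) via R1 from link(c,i)
round 1: derive deriv(d,a) via R1 from link(d,a)
round 1: derive deriv(d,c) via R1 from link(d,c)
round 1: derive deriv(d,f) via R1 from link(d,f)
round 1: derive deriv(e,c) via R1 from link(e,c)
round 1: derive deriv(e,e) via R1 from link(e,e)
round 1: derive deriv(e,g) via R1 from link(e,g)
round 1: derive deriv(f,g) via R1 from link(f,g)
round 1: derive deriv(g,b) via R1 from link(g,b)
round 1: derive deriv(i,d) via R1 from link(i,d)
round 2: derive deriv(a,b) via R2 from deriv(a,g), link(g,b)
round 2: derive deriv(c,d) via R2 from deriv(c,i), link(i,d)
round 2: derive deriv(d,g) via R2 from deriv(d,a), link(a,g)
round 2: derive deriv(d,i) via R2 from deriv(d,c), link(c,i)
round 2: derive deriv(e,b) via R2 from deriv(e,g), link(g,b)
round 2: derive deriv(e,i) via R2 from deriv(e,c), link(c,i)
round 2: derive deriv(f,b) via R2 from deriv(f,g), link(g,b)
round 2: derive deriv(i,a) via R2 from deriv(i,d), link(d,a)
round 2: derive deriv(i,c) via R2 from deriv(i,d), link(d,c)
round 2: derive deriv(i,f) via R2 from deriv(i,d), link(d,f)
round 3: derive deriv(c,a) via R2 from deriv(c,d), link(d,a)
round 3: derive deriv(c,c) via R2 from deriv(c,d), link(d,c)
round 3: derive deriv(c,f) via R2 from deriv(c,d), link(d,f)
round 3: derive deriv(d,b) via R2 from deriv(d,g), link(g,b)
round 3: derive deriv(d,d) via R2 from deriv(d,i), link(i,d)
round 3: derive deriv(e,d) via R2 from deriv(e,i), link(i,d)
round 3: derive deriv(i,g) via R2 from deriv(i,a), link(a,g)
round 3: derive deriv(i,i) via R2 from deriv(i,c), link(c,i)
round 4: derive deriv(c,g) via R2 from deriv(c,a), link(a,g)
round 4: derive deriv(e,a) via R2 from deriv(e,d), link(d,a)
round 4: derive deriv(e,f) via R2 from deriv(e,d), link(d,f)
round 4: derive deriv(i,b) via R2 from deriv(i,g), link(g,b)
round 5: derive deriv(c,b) via R2 from deriv(c,g), link(g,b)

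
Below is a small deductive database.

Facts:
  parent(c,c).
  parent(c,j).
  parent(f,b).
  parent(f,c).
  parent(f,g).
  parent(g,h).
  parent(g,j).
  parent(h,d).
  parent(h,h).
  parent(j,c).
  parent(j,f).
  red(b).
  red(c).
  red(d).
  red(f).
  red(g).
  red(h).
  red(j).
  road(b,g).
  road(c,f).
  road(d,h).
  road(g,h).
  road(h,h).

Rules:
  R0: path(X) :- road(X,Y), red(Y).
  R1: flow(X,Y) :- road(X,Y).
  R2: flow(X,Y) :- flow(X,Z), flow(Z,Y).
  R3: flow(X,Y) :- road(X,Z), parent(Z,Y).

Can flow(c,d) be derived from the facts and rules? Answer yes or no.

round 1: derive flow(b,g) via R1 from road(b,g)
round 1: derive flow(c,f) via R1 from road(c,f)
round 1: derive flow(d,h) via R1 from road(d,h)
round 1: derive flow(g,h) via R1 from road(g,h)
round 1: derive flow(h,h) via R1 from road(h,h)
round 1: derive flow(b,h) via R3 from road(b,g), parent(g,h)
round 1: derive flow(b,j) via R3 from road(b,g), parent(g,j)
round 1: derive flow(c,b) via R3 from road(c,f), parent(f,b)
round 1: derive flow(c,c) via R3 from road(c,f), parent(f,c)
round 1: derive flow(c,g) via R3 from road(c,f), parent(f,g)
round 1: derive flow(d,d) via R3 from road(d,h), parent(h,d)
round 1: derive flow(g,d) via R3 from road(g,h), parent(h,d)
round 1: derive flow(h,d) via R3 from road(h,h), parent(h,d)
round 2: derive flow(b,d) via R2 from flow(b,g), flow(g,d)
round 2: derive flow(c,d) via R2 from flow(c,g), flow(g,d)
round 2: derive flow(c,h) via R2 from flow(c,b), flow(b,h)
round 2: derive flow(c,j) via R2 from flow(c,b), flow(b,j)

yes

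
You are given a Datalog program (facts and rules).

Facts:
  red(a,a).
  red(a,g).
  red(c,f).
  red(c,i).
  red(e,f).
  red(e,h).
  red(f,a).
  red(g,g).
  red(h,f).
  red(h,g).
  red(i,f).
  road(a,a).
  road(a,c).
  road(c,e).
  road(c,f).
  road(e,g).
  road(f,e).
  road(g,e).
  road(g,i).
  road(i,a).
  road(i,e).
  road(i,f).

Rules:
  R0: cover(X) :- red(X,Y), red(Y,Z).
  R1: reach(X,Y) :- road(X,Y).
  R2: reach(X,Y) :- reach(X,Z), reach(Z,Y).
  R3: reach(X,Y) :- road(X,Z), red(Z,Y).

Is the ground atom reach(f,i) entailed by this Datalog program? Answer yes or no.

round 1: derive reach(a,a) via R1 from road(a,a)
round 1: derive reach(a,c) via R1 from road(a,c)
round 1: derive reach(c,e) via R1 from road(c,e)
round 1: derive reach(c,f) via R1 from road(c,f)
round 1: derive reach(e,g) via R1 from road(e,g)
round 1: derive reach(f,e) via R1 from road(f,e)
round 1: derive reach(g,e) via R1 from road(g,e)
round 1: derive reach(g,i) via R1 from road(g,i)
round 1: derive reach(i,a) via R1 from road(i,a)
round 1: derive reach(i,e) via R1 from road(i,e)
round 1: derive reach(i,f) via R1 from road(i,f)
round 1: derive reach(a,f) via R3 from road(a,c), red(c,f)
round 1: derive reach(a,g) via R3 from road(a,a), red(a,g)
round 1: derive reach(a,i) via R3 from road(a,c), red(c,i)
round 1: derive reach(c,a) via R3 from road(c,f), red(f,a)
round 1: derive reach(c,h) via R3 from road(c,e), red(e,h)
round 1: derive reach(f,f) via R3 from road(f,e), red(e,f)
round 1: derive reach(f,h) via R3 from road(f,e), red(e,h)
round 1: derive reach(g,f) via R3 from road(g,e), red(e,f)
round 1: derive reach(g,h) via R3 from road(g,e), red(e,h)
round 1: derive reach(i,g) via R3 from road(i,a), red(a,g)
round 1: derive reach(i,h) via R3 from road(i,e), red(e,h)
round 2: derive reach(a,e) via R2 from reach(a,c), reach(c,e)
round 2: derive reach(a,h) via R2 from reach(a,c), reach(c,h)
round 2: derive reach(c,c) via R2 from reach(c,a), reach(a,c)
round 2: derive reach(c,g) via R2 from reach(c,a), reach(a,g)
round 2: derive reach(c,i) via R2 from reach(c,a), reach(a,i)
round 2: derive reach(e,e) via R2 from reach(e,g), reach(g,e)
round 2: derive reach(e,f) via R2 from reach(e,g), reach(g,f)
round 2: derive reach(e,h) via R2 from reach(e,g), reach(g,h)
round 2: derive reach(e,i) via R2 from reach(e,g), reach(g,i)
round 2: derive reach(f,g) via R2 from reach(f,e), reach(e,g)
round 2: derive reach(g,a) via R2 from reach(g,i), reach(i,a)
round 2: derive reach(g,g) via R2 from reach(g,e), reach(e,g)
round 2: derive reach(i,c) via R2 from reach(i,a), reach(a,c)
round 2: derive reach(i,i) via R2 from reach(i,a), reach(a,i)
round 3: derive reach(e,a) via R2 from reach(e,g), reach(g,a)
round 3: derive reach(e,c) via R2 from reach(e,i), reach(i,c)
round 3: derive reach(f,a) via R2 from reach(f,g), reach(g,a)
round 3: derive reach(f,i) via R2 from reach(f,e), reach(e,i)
round 3: derive reach(g,c) via R2 from reach(g,a), reach(a,c)
round 4: derive reach(f,c) via R2 from reach(f,a), reach(a,c)

yes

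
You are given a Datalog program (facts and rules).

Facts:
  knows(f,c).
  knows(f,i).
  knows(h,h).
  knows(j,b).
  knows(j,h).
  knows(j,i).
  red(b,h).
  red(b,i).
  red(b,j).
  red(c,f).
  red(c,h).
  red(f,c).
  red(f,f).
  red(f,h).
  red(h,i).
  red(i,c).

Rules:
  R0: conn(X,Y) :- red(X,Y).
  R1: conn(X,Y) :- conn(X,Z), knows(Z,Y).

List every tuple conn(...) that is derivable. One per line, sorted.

round 1: derive conn(b,h) via R0 from red(b,h)
round 1: derive conn(b,i) via R0 from red(b,i)
round 1: derive conn(b,j) via R0 from red(b,j)
round 1: derive conn(c,f) via R0 from red(c,f)
round 1: derive conn(c,h) via R0 from red(c,h)
round 1: derive conn(f,c) via R0 from red(f,c)
round 1: derive conn(f,f) via R0 from red(f,f)
round 1: derive conn(f,h) via R0 from red(f,h)
round 1: derive conn(h,i) via R0 from red(h,i)
round 1: derive conn(i,c) via R0 from red(i,c)
round 2: derive conn(b,b) via R1 from conn(b,j), knows(j,b)
round 2: derive conn(c,c) via R1 from conn(c,f), knows(f,c)
round 2: derive conn(c,i) via R1 from conn(c,f), knows(f,i)
round 2: derive conn(f,i) via R1 from conn(f,f), knows(f,i)

conn(b,b)
conn(b,h)
conn(b,i)
conn(b,j)
conn(c,c)
conn(c,f)
conn(c,h)
conn(c,i)
conn(f,c)
conn(f,f)
conn(f,h)
conn(f,i)
conn(h,i)
conn(i,c)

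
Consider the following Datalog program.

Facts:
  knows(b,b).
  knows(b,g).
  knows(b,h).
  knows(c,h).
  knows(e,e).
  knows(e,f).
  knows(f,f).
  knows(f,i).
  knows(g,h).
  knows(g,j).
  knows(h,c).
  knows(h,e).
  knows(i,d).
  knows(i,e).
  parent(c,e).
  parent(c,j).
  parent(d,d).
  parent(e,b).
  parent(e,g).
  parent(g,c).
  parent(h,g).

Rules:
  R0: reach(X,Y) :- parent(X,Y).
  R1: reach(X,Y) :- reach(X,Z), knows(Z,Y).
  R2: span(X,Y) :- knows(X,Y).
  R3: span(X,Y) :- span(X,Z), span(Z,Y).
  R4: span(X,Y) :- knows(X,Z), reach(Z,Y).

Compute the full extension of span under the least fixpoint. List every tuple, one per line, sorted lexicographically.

round 1: derive reach(c,e) via R0 from parent(c,e)
round 1: derive reach(c,j) via R0 from parent(c,j)
round 1: derive reach(d,d) via R0 from parent(d,d)
round 1: derive reach(e,b) via R0 from parent(e,b)
round 1: derive reach(e,g) via R0 from parent(e,g)
round 1: derive reach(g,c) via R0 from parent(g,c)
round 1: derive reach(h,g) via R0 from parent(h,g)
round 1: derive span(b,b) via R2 from knows(b,b)
round 1: derive span(b,g) via R2 from knows(b,g)
round 1: derive span(b,h) via R2 from knows(b,h)
round 1: derive span(c,h) via R2 from knows(c,h)
round 1: derive span(e,e) via R2 from knows(e,e)
round 1: derive span(e,f) via R2 from knows(e,f)
round 1: derive span(f,f) via R2 from knows(f,f)
round 1: derive span(f,i) via R2 from knows(f,i)
round 1: derive span(g,h) via R2 from knows(g,h)
round 1: derive span(g,j) via R2 from knows(g,j)
round 1: derive span(h,c) via R2 from knows(h,c)
round 1: derive span(h,e) via R2 from knows(h,e)
round 1: derive span(i,d) via R2 from knows(i,d)
round 1: derive span(i,e) via R2 from knows(i,e)
round 2: derive reach(c,f) via R1 from reach(c,e), knows(e,f)
round 2: derive reach(e,h) via R1 from reach(e,b), knows(b,h)
round 2: derive reach(e,j) via R1 from reach(e,g), knows(g,j)
round 2: derive reach(g,h) via R1 from reach(g,c), knows(c,h)
round 2: derive reach(h,h) via R1 from reach(h,g), knows(g,h)
round 2: derive reach(h,j) via R1 from reach(h,g), knows(g,j)
round 2: derive span(b,c) via R3 from span(b,h), span(h,c)
round 2: derive span(b,e) via R3 from span(b,h), span(h,e)
round 2: derive span(b,j) via R3 from span(b,g), span(g,j)
round 2: derive span(c,c) via R3 from span(c,h), span(h,c)
round 2: derive span(c,e) via R3 from span(c,h), span(h,e)
round 2: derive span(e,i) via R3 from span(e,f), span(f,i)
round 2: derive span(f,d) via R3 from span(f,i), span(i,d)
round 2: derive span(f,e) via R3 from span(f,i), span(i,e)
round 2: derive span(g,c) via R3 from span(g,h), span(h,c)
round 2: derive span(g,e) via R3 from span(g,h), span(h,e)
round 2: derive span(h,f) via R3 from span(h,e), span(e,f)
round 2: derive span(h,h) via R3 from span(h,c), span(c,h)
round 2: derive span(i,f) via R3 from span(i,e), span(e,f)
round 2: derive span(c,g) via R4 from knows(c,h), reach(h,g)
round 2: derive span(e,b) via R4 from knows(e,e), reach(e,b)
round 2: derive span(e,g) via R4 from knows(e,e), reach(e,g)
round 2: derive span(g,g) via R4 from knows(g,h), reach(h,g)
round 2: derive span(h,b) via R4 from knows(h,e), reach(e,b)
round 2: derive span(h,g) via R4 from knows(h,e), reach(e,g)
round 2: derive span(h,j) via R4 from knows(h,c), reach(c,j)
round 2: derive span(i,b) via R4 from knows(i,e), reach(e,b)
round 2: derive span(i,g) via R4 from knows(i,e), reach(e,g)
round 3: derive reach(c,i) via R1 from reach(c,f), knows(f,i)
round 3: derive reach(e,c) via R1 from reach(e,h), knows(h,c)
round 3: derive reach(e,e) via R1 from reach(e,h), knows(h,e)
round 3: derive reach(g,e) via R1 from reach(g,h), knows(h,e)
round 3: derive reach(h,c) via R1 from reach(h,h), knows(h,c)
round 3: derive reach(h,e) via R1 from reach(h,h), knows(h,e)
round 3: derive span(b,f) via R3 from span(b,e), span(e,f)
round 3: derive span(b,i) via R3 from span(b,e), span(e,i)
round 3: derive span(c,b) via R3 from span(c,e), span(e,b)
round 3: derive span(c,f) via R3 from span(c,e), span(e,f)
round 3: derive span(c,i) via R3 from span(c,e), span(e,i)
round 3: derive span(c,j) via R3 from span(c,g), span(g,j)
round 3: derive span(e,c) via R3 from span(e,b), span(b,c)
round 3: derive span(e,d) via R3 from span(e,f), span(f,d)
round 3: derive span(e,h) via R3 from span(e,b), span(b,h)
round 3: derive span(e,j) via R3 from span(e,b), span(b,j)
round 3: derive span(f,b) via R3 from span(f,e), span(e,b)
round 3: derive span(f,g) via R3 from span(f,e), span(e,g)
round 3: derive span(g,b) via R3 from span(g,e), span(e,b)
round 3: derive span(g,f) via R3 from span(g,e), span(e,f)
round 3: derive span(g,i) via R3 from span(g,e), span(e,i)
round 3: derive span(h,d) via R3 from span(h,f), span(f,d)
round 3: derive span(h,i) via R3 from span(h,e), span(e,i)
round 3: derive span(i,c) via R3 from span(i,b), span(b,c)
round 3: derive span(i,h) via R3 from span(i,b), span(b,h)
round 3: derive span(i,i) via R3 from span(i,e), span(e,i)
round 3: derive span(i,j) via R3 from span(i,b), span(b,j)
round 4: derive reach(c,d) via R1 from reach(c,i), knows(i,d)
round 4: derive reach(e,f) via R1 from reach(e,e), knows(e,f)
round 4: derive reach(g,f) via R1 from reach(g,e), knows(e,f)
round 4: derive reach(h,f) via R1 from reach(h,e), knows(e,f)
round 4: derive span(b,d) via R3 from span(b,e), span(e,d)
round 4: derive span(c,d) via R3 from span(c,e), span(e,d)
round 4: derive span(f,c) via R3 from span(f,b), span(b,c)
round 4: derive span(f,h) via R3 from span(f,b), span(b,h)
round 4: derive span(f,j) via R3 from span(f,b), span(b,j)
round 4: derive span(g,d) via R3 from span(g,e), span(e,d)
round 5: derive reach(e,i) via R1 from reach(e,f), knows(f,i)
round 5: derive reach(g,i) via R1 from reach(g,f), knows(f,i)
round 5: derive reach(h,i) via R1 from reach(h,f), knows(f,i)
round 6: derive reach(e,d) via R1 from reach(e,i), knows(i,d)
round 6: derive reach(g,d) via R1 from reach(g,i), knows(i,d)
round 6: derive reach(h,d) via R1 from reach(h,i), knows(i,d)

span(b,b)
span(b,c)
span(b,d)
span(b,e)
span(b,f)
span(b,g)
span(b,h)
span(b,i)
span(b,j)
span(c,b)
span(c,c)
span(c,d)
span(c,e)
span(c,f)
span(c,g)
span(c,h)
span(c,i)
span(c,j)
span(e,b)
span(e,c)
span(e,d)
span(e,e)
span(e,f)
span(e,g)
span(e,h)
span(e,i)
span(e,j)
span(f,b)
span(f,c)
span(f,d)
span(f,e)
span(f,f)
span(f,g)
span(f,h)
span(f,i)
span(f,j)
span(g,b)
span(g,c)
span(g,d)
span(g,e)
span(g,f)
span(g,g)
span(g,h)
span(g,i)
span(g,j)
span(h,b)
span(h,c)
span(h,d)
span(h,e)
span(h,f)
span(h,g)
span(h,h)
span(h,i)
span(h,j)
span(i,b)
span(i,c)
span(i,d)
span(i,e)
span(i,f)
span(i,g)
span(i,h)
span(i,i)
span(i,j)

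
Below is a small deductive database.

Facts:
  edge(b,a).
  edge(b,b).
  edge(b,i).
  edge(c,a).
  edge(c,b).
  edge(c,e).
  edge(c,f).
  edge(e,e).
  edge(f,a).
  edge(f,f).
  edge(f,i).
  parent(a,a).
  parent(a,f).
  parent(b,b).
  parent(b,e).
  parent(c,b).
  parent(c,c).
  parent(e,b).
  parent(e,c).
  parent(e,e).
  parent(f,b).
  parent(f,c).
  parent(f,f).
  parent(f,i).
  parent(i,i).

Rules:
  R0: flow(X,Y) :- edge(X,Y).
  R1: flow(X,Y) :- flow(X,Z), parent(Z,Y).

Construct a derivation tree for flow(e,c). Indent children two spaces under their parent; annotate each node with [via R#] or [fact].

round 1: derive flow(b,a) via R0 from edge(b,a)
round 1: derive flow(b,b) via R0 from edge(b,b)
round 1: derive flow(b,i) via R0 from edge(b,i)
round 1: derive flow(c,a) via R0 from edge(c,a)
round 1: derive flow(c,b) via R0 from edge(c,b)
round 1: derive flow(c,e) via R0 from edge(c,e)
round 1: derive flow(c,f) via R0 from edge(c,f)
round 1: derive flow(e,e) via R0 from edge(e,e)
round 1: derive flow(f,a) via R0 from edge(f,a)
round 1: derive flow(f,f) via R0 from edge(f,f)
round 1: derive flow(f,i) via R0 from edge(f,i)
round 2: derive flow(b,e) via R1 from flow(b,b), parent(b,e)
round 2: derive flow(b,f) via R1 from flow(b,a), parent(a,f)
round 2: derive flow(c,c) via R1 from flow(c,e), parent(e,c)
round 2: derive flow(c,i) via R1 from flow(c,f), parent(f,i)
round 2: derive flow(e,b) via R1 from flow(e,e), parent(e,b)
round 2: derive flow(e,c) via R1 from flow(e,e), parent(e,c)
round 2: derive flow(f,b) via R1 from flow(f,f), parent(f,b)
round 2: derive flow(f,c) via R1 from flow(f,f), parent(f,c)
round 3: derive flow(b,c) via R1 from flow(b,e), parent(e,c)
round 3: derive flow(f,e) via R1 from flow(f,b), parent(b,e)

flow(e,c)  [via R1]
  flow(e,e)  [via R0]
    edge(e,e)  [fact]
  parent(e,c)  [fact]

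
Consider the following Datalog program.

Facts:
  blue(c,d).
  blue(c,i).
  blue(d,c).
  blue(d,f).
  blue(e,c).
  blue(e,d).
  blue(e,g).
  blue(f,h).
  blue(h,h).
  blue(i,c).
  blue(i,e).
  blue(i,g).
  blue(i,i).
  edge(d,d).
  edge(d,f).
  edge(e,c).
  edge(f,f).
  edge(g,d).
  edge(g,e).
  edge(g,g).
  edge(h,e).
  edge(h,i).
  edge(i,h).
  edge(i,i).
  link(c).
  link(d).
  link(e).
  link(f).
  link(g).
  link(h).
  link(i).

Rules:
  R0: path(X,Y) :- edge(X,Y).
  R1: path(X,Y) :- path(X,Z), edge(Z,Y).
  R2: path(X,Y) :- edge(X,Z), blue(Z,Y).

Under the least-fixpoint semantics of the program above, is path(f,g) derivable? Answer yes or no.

no

round 1: derive path(d,d) via R0 from edge(d,d)
round 1: derive path(d,f) via R0 from edge(d,f)
round 1: derive path(e,c) via R0 from edge(e,c)
round 1: derive path(f,f) via R0 from edge(f,f)
round 1: derive path(g,d) via R0 from edge(g,d)
round 1: derive path(g,e) via R0 from edge(g,e)
round 1: derive path(g,g) via R0 from edge(g,g)
round 1: derive path(h,e) via R0 from edge(h,e)
round 1: derive path(h,i) via R0 from edge(h,i)
round 1: derive path(i,h) via R0 from edge(i,h)
round 1: derive path(i,i) via R0 from edge(i,i)
round 1: derive path(d,c) via R2 from edge(d,d), blue(d,c)
round 1: derive path(d,h) via R2 from edge(d,f), blue(f,h)
round 1: derive path(e,d) via R2 from edge(e,c), blue(c,d)
round 1: derive path(e,i) via R2 from edge(e,c), blue(c,i)
round 1: derive path(f,h) via R2 from edge(f,f), blue(f,h)
round 1: derive path(g,c) via R2 from edge(g,d), blue(d,c)
round 1: derive path(g,f) via R2 from edge(g,d), blue(d,f)
round 1: derive path(h,c) via R2 from edge(h,e), blue(e,c)
round 1: derive path(h,d) via R2 from edge(h,e), blue(e,d)
round 1: derive path(h,g) via R2 from edge(h,e), blue(e,g)
round 1: derive path(i,c) via R2 from edge(i,i), blue(i,c)
round 1: derive path(i,e) via R2 from edge(i,i), blue(i,e)
round 1: derive path(i,g) via R2 from edge(i,i), blue(i,g)
round 2: derive path(d,e) via R1 from path(d,h), edge(h,e)
round 2: derive path(d,i) via R1 from path(d,h), edge(h,i)
round 2: derive path(e,f) via R1 from path(e,d), edge(d,f)
round 2: derive path(e,h) via R1 from path(e,i), edge(i,h)
round 2: derive path(f,e) via R1 from path(f,h), edge(h,e)
round 2: derive path(f,i) via R1 from path(f,h), edge(h,i)
round 2: derive path(h,f) via R1 from path(h,d), edge(d,f)
round 2: derive path(h,h) via R1 from path(h,i), edge(i,h)
round 2: derive path(i,d) via R1 from path(i,g), edge(g,d)
round 3: derive path(e,e) via R1 from path(e,h), edge(h,e)
round 3: derive path(f,c) via R1 from path(f,e), edge(e,c)
round 3: derive path(i,f) via R1 from path(i,d), edge(d,f)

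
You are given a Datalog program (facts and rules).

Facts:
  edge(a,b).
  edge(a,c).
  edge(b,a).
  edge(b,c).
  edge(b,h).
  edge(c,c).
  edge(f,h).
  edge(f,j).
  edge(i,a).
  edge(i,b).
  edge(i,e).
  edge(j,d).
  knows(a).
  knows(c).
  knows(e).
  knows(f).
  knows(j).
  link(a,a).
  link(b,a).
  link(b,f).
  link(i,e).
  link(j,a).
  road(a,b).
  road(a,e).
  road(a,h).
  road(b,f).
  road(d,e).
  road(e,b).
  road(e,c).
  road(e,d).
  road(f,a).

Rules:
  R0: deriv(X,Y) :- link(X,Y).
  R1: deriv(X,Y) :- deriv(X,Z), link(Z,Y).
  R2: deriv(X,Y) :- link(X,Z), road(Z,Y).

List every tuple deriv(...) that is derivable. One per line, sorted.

deriv(a,a)
deriv(a,b)
deriv(a,e)
deriv(a,f)
deriv(a,h)
deriv(b,a)
deriv(b,b)
deriv(b,e)
deriv(b,f)
deriv(b,h)
deriv(i,a)
deriv(i,b)
deriv(i,c)
deriv(i,d)
deriv(i,e)
deriv(i,f)
deriv(j,a)
deriv(j,b)
deriv(j,e)
deriv(j,f)
deriv(j,h)

round 1: derive deriv(a,a) via R0 from link(a,a)
round 1: derive deriv(b,a) via R0 from link(b,a)
round 1: derive deriv(b,f) via R0 from link(b,f)
round 1: derive deriv(i,e) via R0 from link(i,e)
round 1: derive deriv(j,a) via R0 from link(j,a)
round 1: derive deriv(a,b) via R2 from link(a,a), road(a,b)
round 1: derive deriv(a,e) via R2 from link(a,a), road(a,e)
round 1: derive deriv(a,h) via R2 from link(a,a), road(a,h)
round 1: derive deriv(b,b) via R2 from link(b,a), road(a,b)
round 1: derive deriv(b,e) via R2 from link(b,a), road(a,e)
round 1: derive deriv(b,h) via R2 from link(b,a), road(a,h)
round 1: derive deriv(i,b) via R2 from link(i,e), road(e,b)
round 1: derive deriv(i,c) via R2 from link(i,e), road(e,c)
round 1: derive deriv(i,d) via R2 from link(i,e), road(e,d)
round 1: derive deriv(j,b) via R2 from link(j,a), road(a,b)
round 1: derive deriv(j,e) via R2 from link(j,a), road(a,e)
round 1: derive deriv(j,h) via R2 from link(j,a), road(a,h)
round 2: derive deriv(a,f) via R1 from deriv(a,b), link(b,f)
round 2: derive deriv(i,a) via R1 from deriv(i,b), link(b,a)
round 2: derive deriv(i,f) via R1 from deriv(i,b), link(b,f)
round 2: derive deriv(j,f) via R1 from deriv(j,b), link(b,f)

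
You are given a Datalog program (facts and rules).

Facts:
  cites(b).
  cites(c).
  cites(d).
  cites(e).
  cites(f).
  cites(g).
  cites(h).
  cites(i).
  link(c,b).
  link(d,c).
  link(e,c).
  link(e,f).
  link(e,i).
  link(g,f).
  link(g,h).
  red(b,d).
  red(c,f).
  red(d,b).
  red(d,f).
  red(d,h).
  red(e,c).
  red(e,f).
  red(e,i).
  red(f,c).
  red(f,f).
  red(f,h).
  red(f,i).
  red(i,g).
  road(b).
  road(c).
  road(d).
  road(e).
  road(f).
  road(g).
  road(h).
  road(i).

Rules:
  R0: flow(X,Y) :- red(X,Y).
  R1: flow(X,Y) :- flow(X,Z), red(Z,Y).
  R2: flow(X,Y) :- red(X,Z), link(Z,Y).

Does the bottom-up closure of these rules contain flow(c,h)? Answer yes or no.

round 1: derive flow(b,d) via R0 from red(b,d)
round 1: derive flow(c,f) via R0 from red(c,f)
round 1: derive flow(d,b) via R0 from red(d,b)
round 1: derive flow(d,f) via R0 from red(d,f)
round 1: derive flow(d,h) via R0 from red(d,h)
round 1: derive flow(e,c) via R0 from red(e,c)
round 1: derive flow(e,f) via R0 from red(e,f)
round 1: derive flow(e,i) via R0 from red(e,i)
round 1: derive flow(f,c) via R0 from red(f,c)
round 1: derive flow(f,f) via R0 from red(f,f)
round 1: derive flow(f,h) via R0 from red(f,h)
round 1: derive flow(f,i) via R0 from red(f,i)
round 1: derive flow(i,g) via R0 from red(i,g)
round 1: derive flow(b,c) via R2 from red(b,d), link(d,c)
round 1: derive flow(e,b) via R2 from red(e,c), link(c,b)
round 1: derive flow(f,b) via R2 from red(f,c), link(c,b)
round 1: derive flow(i,f) via R2 from red(i,g), link(g,f)
round 1: derive flow(i,h) via R2 from red(i,g), link(g,h)
round 2: derive flow(b,b) via R1 from flow(b,d), red(d,b)
round 2: derive flow(b,f) via R1 from flow(b,c), red(c,f)
round 2: derive flow(b,h) via R1 from flow(b,d), red(d,h)
round 2: derive flow(c,c) via R1 from flow(c,f), red(f,c)
round 2: derive flow(c,h) via R1 from flow(c,f), red(f,h)
round 2: derive flow(c,i) via R1 from flow(c,f), red(f,i)
round 2: derive flow(d,c) via R1 from flow(d,f), red(f,c)
round 2: derive flow(d,d) via R1 from flow(d,b), red(b,d)
round 2: derive flow(d,i) via R1 from flow(d,f), red(f,i)
round 2: derive flow(e,d) via R1 from flow(e,b), red(b,d)
round 2: derive flow(e,g) via R1 from flow(e,i), red(i,g)
round 2: derive flow(e,h) via R1 from flow(e,f), red(f,h)
round 2: derive flow(f,d) via R1 from flow(f,b), red(b,d)
round 2: derive flow(f,g) via R1 from flow(f,i), red(i,g)
round 2: derive flow(i,c) via R1 from flow(i,f), red(f,c)
round 2: derive flow(i,i) via R1 from flow(i,f), red(f,i)
round 3: derive flow(b,i) via R1 from flow(b,f), red(f,i)
round 3: derive flow(c,g) via R1 from flow(c,i), red(i,g)
round 3: derive flow(d,g) via R1 from flow(d,i), red(i,g)
round 4: derive flow(b,g) via R1 from flow(b,i), red(i,g)

yes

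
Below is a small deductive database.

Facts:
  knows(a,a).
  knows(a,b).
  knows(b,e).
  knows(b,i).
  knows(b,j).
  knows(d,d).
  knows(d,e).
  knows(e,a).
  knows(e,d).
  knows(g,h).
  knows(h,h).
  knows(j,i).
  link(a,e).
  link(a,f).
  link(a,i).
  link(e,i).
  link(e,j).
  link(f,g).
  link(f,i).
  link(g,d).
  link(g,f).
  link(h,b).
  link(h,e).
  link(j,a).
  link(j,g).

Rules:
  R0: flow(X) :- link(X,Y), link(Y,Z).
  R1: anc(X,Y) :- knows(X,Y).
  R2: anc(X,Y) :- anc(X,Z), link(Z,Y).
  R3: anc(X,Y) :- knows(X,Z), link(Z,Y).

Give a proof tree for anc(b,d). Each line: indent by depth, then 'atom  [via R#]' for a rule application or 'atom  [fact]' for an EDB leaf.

round 1: derive anc(a,a) via R1 from knows(a,a)
round 1: derive anc(a,b) via R1 from knows(a,b)
round 1: derive anc(b,e) via R1 from knows(b,e)
round 1: derive anc(b,i) via R1 from knows(b,i)
round 1: derive anc(b,j) via R1 from knows(b,j)
round 1: derive anc(d,d) via R1 from knows(d,d)
round 1: derive anc(d,e) via R1 from knows(d,e)
round 1: derive anc(e,a) via R1 from knows(e,a)
round 1: derive anc(e,d) via R1 from knows(e,d)
round 1: derive anc(g,h) via R1 from knows(g,h)
round 1: derive anc(h,h) via R1 from knows(h,h)
round 1: derive anc(j,i) via R1 from knows(j,i)
round 1: derive anc(a,e) via R3 from knows(a,a), link(a,e)
round 1: derive anc(a,f) via R3 from knows(a,a), link(a,f)
round 1: derive anc(a,i) via R3 from knows(a,a), link(a,i)
round 1: derive anc(b,a) via R3 from knows(b,j), link(j,a)
round 1: derive anc(b,g) via R3 from knows(b,j), link(j,g)
round 1: derive anc(d,i) via R3 from knows(d,e), link(e,i)
round 1: derive anc(d,j) via R3 from knows(d,e), link(e,j)
round 1: derive anc(e,e) via R3 from knows(e,a), link(a,e)
round 1: derive anc(e,f) via R3 from knows(e,a), link(a,f)
round 1: derive anc(e,i) via R3 from knows(e,a), link(a,i)
round 1: derive anc(g,b) via R3 from knows(g,h), link(h,b)
round 1: derive anc(g,e) via R3 from knows(g,h), link(h,e)
round 1: derive anc(h,b) via R3 from knows(h,h), link(h,b)
round 1: derive anc(h,e) via R3 from knows(h,h), link(h,e)
round 2: derive anc(a,g) via R2 from anc(a,f), link(f,g)
round 2: derive anc(a,j) via R2 from anc(a,e), link(e,j)
round 2: derive anc(b,d) via R2 from anc(b,g), link(g,d)
round 2: derive anc(b,f) via R2 from anc(b,a), link(a,f)
round 2: derive anc(d,a) via R2 from anc(d,j), link(j,a)
round 2: derive anc(d,g) via R2 from anc(d,j), link(j,g)
round 2: derive anc(e,g) via R2 from anc(e,f), link(f,g)
round 2: derive anc(e,j) via R2 from anc(e,e), link(e,j)
round 2: derive anc(g,i) via R2 from anc(g,e), link(e,i)
round 2: derive anc(g,j) via R2 from anc(g,e), link(e,j)
round 2: derive anc(h,i) via R2 from anc(h,e), link(e,i)
round 2: derive anc(h,j) via R2 from anc(h,e), link(e,j)
round 3: derive anc(a,d) via R2 from anc(a,g), link(g,d)
round 3: derive anc(d,f) via R2 from anc(d,a), link(a,f)
round 3: derive anc(g,a) via R2 from anc(g,j), link(j,a)
round 3: derive anc(g,g) via R2 from anc(g,j), link(j,g)
round 3: derive anc(h,a) via R2 from anc(h,j), link(j,a)
round 3: derive anc(h,g) via R2 from anc(h,j), link(j,g)
round 4: derive anc(g,d) via R2 from anc(g,g), link(g,d)
round 4: derive anc(g,f) via R2 from anc(g,a), link(a,f)
round 4: derive anc(h,d) via R2 from anc(h,g), link(g,d)
round 4: derive anc(h,f) via R2 from anc(h,a), link(a,f)

anc(b,d)  [via R2]
  anc(b,g)  [via R3]
    knows(b,j)  [fact]
    link(j,g)  [fact]
  link(g,d)  [fact]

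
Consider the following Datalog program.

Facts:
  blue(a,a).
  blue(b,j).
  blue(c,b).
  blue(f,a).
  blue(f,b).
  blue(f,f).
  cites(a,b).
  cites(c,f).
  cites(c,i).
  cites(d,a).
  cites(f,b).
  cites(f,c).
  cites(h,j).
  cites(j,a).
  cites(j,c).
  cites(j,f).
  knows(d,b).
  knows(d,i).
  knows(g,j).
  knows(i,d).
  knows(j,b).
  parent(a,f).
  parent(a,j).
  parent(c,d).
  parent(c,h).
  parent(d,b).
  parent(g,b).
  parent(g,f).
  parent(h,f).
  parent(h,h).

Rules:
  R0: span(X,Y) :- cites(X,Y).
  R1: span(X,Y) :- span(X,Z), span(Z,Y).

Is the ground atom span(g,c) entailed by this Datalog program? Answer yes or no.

round 1: derive span(a,b) via R0 from cites(a,b)
round 1: derive span(c,f) via R0 from cites(c,f)
round 1: derive span(c,i) via R0 from cites(c,i)
round 1: derive span(d,a) via R0 from cites(d,a)
round 1: derive span(f,b) via R0 from cites(f,b)
round 1: derive span(f,c) via R0 from cites(f,c)
round 1: derive span(h,j) via R0 from cites(h,j)
round 1: derive span(j,a) via R0 from cites(j,a)
round 1: derive span(j,c) via R0 from cites(j,c)
round 1: derive span(j,f) via R0 from cites(j,f)
round 2: derive span(c,b) via R1 from span(c,f), span(f,b)
round 2: derive span(c,c) via R1 from span(c,f), span(f,c)
round 2: derive span(d,b) via R1 from span(d,a), span(a,b)
round 2: derive span(f,f) via R1 from span(f,c), span(c,f)
round 2: derive span(f,i) via R1 from span(f,c), span(c,i)
round 2: derive span(h,a) via R1 from span(h,j), span(j,a)
round 2: derive span(h,c) via R1 from span(h,j), span(j,c)
round 2: derive span(h,f) via R1 from span(h,j), span(j,f)
round 2: derive span(j,b) via R1 from span(j,a), span(a,b)
round 2: derive span(j,i) via R1 from span(j,c), span(c,i)
round 3: derive span(h,b) via R1 from span(h,a), span(a,b)
round 3: derive span(h,i) via R1 from span(h,c), span(c,i)

no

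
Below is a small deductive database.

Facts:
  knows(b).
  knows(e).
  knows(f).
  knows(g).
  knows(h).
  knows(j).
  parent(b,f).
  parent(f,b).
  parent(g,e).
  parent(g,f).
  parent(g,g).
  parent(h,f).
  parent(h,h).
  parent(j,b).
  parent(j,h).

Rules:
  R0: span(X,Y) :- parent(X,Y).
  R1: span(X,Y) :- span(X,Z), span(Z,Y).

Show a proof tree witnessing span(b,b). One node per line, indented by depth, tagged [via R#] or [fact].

span(b,b)  [via R1]
  span(b,f)  [via R0]
    parent(b,f)  [fact]
  span(f,b)  [via R0]
    parent(f,b)  [fact]

round 1: derive span(b,f) via R0 from parent(b,f)
round 1: derive span(f,b) via R0 from parent(f,b)
round 1: derive span(g,e) via R0 from parent(g,e)
round 1: derive span(g,f) via R0 from parent(g,f)
round 1: derive span(g,g) via R0 from parent(g,g)
round 1: derive span(h,f) via R0 from parent(h,f)
round 1: derive span(h,h) via R0 from parent(h,h)
round 1: derive span(j,b) via R0 from parent(j,b)
round 1: derive span(j,h) via R0 from parent(j,h)
round 2: derive span(b,b) via R1 from span(b,f), span(f,b)
round 2: derive span(f,f) via R1 from span(f,b), span(b,f)
round 2: derive span(g,b) via R1 from span(g,f), span(f,b)
round 2: derive span(h,b) via R1 from span(h,f), span(f,b)
round 2: derive span(j,f) via R1 from span(j,b), span(b,f)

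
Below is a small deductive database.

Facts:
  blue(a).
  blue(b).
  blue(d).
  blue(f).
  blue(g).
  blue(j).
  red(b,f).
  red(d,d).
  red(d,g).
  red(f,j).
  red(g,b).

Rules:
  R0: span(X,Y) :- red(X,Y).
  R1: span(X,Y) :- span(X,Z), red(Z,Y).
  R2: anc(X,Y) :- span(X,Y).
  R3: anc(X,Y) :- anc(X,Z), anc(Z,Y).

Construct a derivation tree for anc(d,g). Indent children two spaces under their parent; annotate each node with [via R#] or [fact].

anc(d,g)  [via R2]
  span(d,g)  [via R0]
    red(d,g)  [fact]

round 1: derive span(b,f) via R0 from red(b,f)
round 1: derive span(d,d) via R0 from red(d,d)
round 1: derive span(d,g) via R0 from red(d,g)
round 1: derive span(f,j) via R0 from red(f,j)
round 1: derive span(g,b) via R0 from red(g,b)
round 2: derive span(b,j) via R1 from span(b,f), red(f,j)
round 2: derive span(d,b) via R1 from span(d,g), red(g,b)
round 2: derive span(g,f) via R1 from span(g,b), red(b,f)
round 2: derive anc(b,f) via R2 from span(b,f)
round 2: derive anc(d,d) via R2 from span(d,d)
round 2: derive anc(d,g) via R2 from span(d,g)
round 2: derive anc(f,j) via R2 from span(f,j)
round 2: derive anc(g,b) via R2 from span(g,b)
round 3: derive span(d,f) via R1 from span(d,b), red(b,f)
round 3: derive span(g,j) via R1 from span(g,f), red(f,j)
round 3: derive anc(b,j) via R2 from span(b,j)
round 3: derive anc(d,b) via R2 from span(d,b)
round 3: derive anc(g,f) via R2 from span(g,f)
round 4: derive span(d,j) via R1 from span(d,f), red(f,j)
round 4: derive anc(d,f) via R2 from span(d,f)
round 4: derive anc(g,j) via R2 from span(g,j)
round 4: derive anc(d,j) via R3 from anc(d,b), anc(b,j)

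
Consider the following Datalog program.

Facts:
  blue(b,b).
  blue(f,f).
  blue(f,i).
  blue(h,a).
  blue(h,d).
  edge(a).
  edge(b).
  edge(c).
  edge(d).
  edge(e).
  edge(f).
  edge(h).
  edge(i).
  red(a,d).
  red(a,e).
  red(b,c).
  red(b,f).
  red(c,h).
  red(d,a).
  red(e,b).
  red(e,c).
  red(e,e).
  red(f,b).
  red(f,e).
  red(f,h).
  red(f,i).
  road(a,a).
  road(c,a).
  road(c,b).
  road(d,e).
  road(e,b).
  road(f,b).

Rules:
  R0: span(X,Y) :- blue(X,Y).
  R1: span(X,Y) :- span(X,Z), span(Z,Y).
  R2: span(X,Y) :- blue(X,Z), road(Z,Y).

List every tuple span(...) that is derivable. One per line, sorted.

span(b,b)
span(f,b)
span(f,f)
span(f,i)
span(h,a)
span(h,d)
span(h,e)

round 1: derive span(b,b) via R0 from blue(b,b)
round 1: derive span(f,f) via R0 from blue(f,f)
round 1: derive span(f,i) via R0 from blue(f,i)
round 1: derive span(h,a) via R0 from blue(h,a)
round 1: derive span(h,d) via R0 from blue(h,d)
round 1: derive span(f,b) via R2 from blue(f,f), road(f,b)
round 1: derive span(h,e) via R2 from blue(h,d), road(d,e)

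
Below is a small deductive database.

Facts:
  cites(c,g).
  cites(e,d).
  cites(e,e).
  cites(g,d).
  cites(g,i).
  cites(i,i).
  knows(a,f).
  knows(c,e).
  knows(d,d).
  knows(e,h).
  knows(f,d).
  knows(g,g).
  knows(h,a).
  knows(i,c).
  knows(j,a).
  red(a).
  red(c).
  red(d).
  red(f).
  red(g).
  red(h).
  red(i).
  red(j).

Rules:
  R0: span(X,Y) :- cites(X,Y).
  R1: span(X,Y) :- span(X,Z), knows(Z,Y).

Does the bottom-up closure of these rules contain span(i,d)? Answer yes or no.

round 1: derive span(c,g) via R0 from cites(c,g)
round 1: derive span(e,d) via R0 from cites(e,d)
round 1: derive span(e,e) via R0 from cites(e,e)
round 1: derive span(g,d) via R0 from cites(g,d)
round 1: derive span(g,i) via R0 from cites(g,i)
round 1: derive span(i,i) via R0 from cites(i,i)
round 2: derive span(e,h) via R1 from span(e,e), knows(e,h)
round 2: derive span(g,c) via R1 from span(g,i), knows(i,c)
round 2: derive span(i,c) via R1 from span(i,i), knows(i,c)
round 3: derive span(e,a) via R1 from span(e,h), knows(h,a)
round 3: derive span(g,e) via R1 from span(g,c), knows(c,e)
round 3: derive span(i,e) via R1 from span(i,c), knows(c,e)
round 4: derive span(e,f) via R1 from span(e,a), knows(a,f)
round 4: derive span(g,h) via R1 from span(g,e), knows(e,h)
round 4: derive span(i,h) via R1 from span(i,e), knows(e,h)
round 5: derive span(g,a) via R1 from span(g,h), knows(h,a)
round 5: derive span(i,a) via R1 from span(i,h), knows(h,a)
round 6: derive span(g,f) via R1 from span(g,a), knows(a,f)
round 6: derive span(i,f) via R1 from span(i,a), knows(a,f)
round 7: derive span(i,d) via R1 from span(i,f), knows(f,d)

yes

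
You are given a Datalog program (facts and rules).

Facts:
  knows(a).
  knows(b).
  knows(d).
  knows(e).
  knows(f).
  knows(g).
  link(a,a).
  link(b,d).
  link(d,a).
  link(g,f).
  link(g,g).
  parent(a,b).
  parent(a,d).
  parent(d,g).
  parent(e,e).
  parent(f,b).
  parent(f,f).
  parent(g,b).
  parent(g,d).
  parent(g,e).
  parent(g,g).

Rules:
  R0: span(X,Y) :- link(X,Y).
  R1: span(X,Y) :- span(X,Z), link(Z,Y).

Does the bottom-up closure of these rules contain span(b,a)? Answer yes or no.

yes

round 1: derive span(a,a) via R0 from link(a,a)
round 1: derive span(b,d) via R0 from link(b,d)
round 1: derive span(d,a) via R0 from link(d,a)
round 1: derive span(g,f) via R0 from link(g,f)
round 1: derive span(g,g) via R0 from link(g,g)
round 2: derive span(b,a) via R1 from span(b,d), link(d,a)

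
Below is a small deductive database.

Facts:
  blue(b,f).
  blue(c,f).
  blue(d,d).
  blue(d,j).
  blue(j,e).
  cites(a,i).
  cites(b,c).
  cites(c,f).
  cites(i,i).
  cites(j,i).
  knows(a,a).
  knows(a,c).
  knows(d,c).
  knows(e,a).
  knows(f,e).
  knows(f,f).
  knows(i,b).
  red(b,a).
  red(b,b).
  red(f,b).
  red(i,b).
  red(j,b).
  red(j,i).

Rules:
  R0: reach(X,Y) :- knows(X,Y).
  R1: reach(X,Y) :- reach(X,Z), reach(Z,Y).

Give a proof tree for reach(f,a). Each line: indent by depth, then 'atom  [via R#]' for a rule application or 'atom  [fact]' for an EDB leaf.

reach(f,a)  [via R1]
  reach(f,e)  [via R0]
    knows(f,e)  [fact]
  reach(e,a)  [via R0]
    knows(e,a)  [fact]

round 1: derive reach(a,a) via R0 from knows(a,a)
round 1: derive reach(a,c) via R0 from knows(a,c)
round 1: derive reach(d,c) via R0 from knows(d,c)
round 1: derive reach(e,a) via R0 from knows(e,a)
round 1: derive reach(f,e) via R0 from knows(f,e)
round 1: derive reach(f,f) via R0 from knows(f,f)
round 1: derive reach(i,b) via R0 from knows(i,b)
round 2: derive reach(e,c) via R1 from reach(e,a), reach(a,c)
round 2: derive reach(f,a) via R1 from reach(f,e), reach(e,a)
round 3: derive reach(f,c) via R1 from reach(f,a), reach(a,c)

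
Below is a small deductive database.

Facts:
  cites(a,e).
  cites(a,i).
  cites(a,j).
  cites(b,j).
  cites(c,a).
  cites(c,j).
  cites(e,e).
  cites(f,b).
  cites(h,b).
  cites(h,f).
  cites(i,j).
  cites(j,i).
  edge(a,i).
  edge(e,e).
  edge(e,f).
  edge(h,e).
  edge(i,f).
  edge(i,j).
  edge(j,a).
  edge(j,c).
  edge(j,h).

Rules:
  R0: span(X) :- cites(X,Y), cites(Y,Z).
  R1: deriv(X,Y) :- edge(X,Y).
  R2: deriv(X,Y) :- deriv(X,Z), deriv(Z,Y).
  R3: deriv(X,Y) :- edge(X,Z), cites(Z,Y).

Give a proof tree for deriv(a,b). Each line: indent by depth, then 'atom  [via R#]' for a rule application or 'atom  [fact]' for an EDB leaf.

round 1: derive deriv(a,i) via R1 from edge(a,i)
round 1: derive deriv(e,e) via R1 from edge(e,e)
round 1: derive deriv(e,f) via R1 from edge(e,f)
round 1: derive deriv(h,e) via R1 from edge(h,e)
round 1: derive deriv(i,f) via R1 from edge(i,f)
round 1: derive deriv(i,j) via R1 from edge(i,j)
round 1: derive deriv(j,a) via R1 from edge(j,a)
round 1: derive deriv(j,c) via R1 from edge(j,c)
round 1: derive deriv(j,h) via R1 from edge(j,h)
round 1: derive deriv(a,j) via R3 from edge(a,i), cites(i,j)
round 1: derive deriv(e,b) via R3 from edge(e,f), cites(f,b)
round 1: derive deriv(i,b) via R3 from edge(i,f), cites(f,b)
round 1: derive deriv(i,i) via R3 from edge(i,j), cites(j,i)
round 1: derive deriv(j,b) via R3 from edge(j,h), cites(h,b)
round 1: derive deriv(j,e) via R3 from edge(j,a), cites(a,e)
round 1: derive deriv(j,f) via R3 from edge(j,h), cites(h,f)
round 1: derive deriv(j,i) via R3 from edge(j,a), cites(a,i)
round 1: derive deriv(j,j) via R3 from edge(j,a), cites(a,j)
round 2: derive deriv(a,a) via R2 from deriv(a,j), deriv(j,a)
round 2: derive deriv(a,b) via R2 from deriv(a,i), deriv(i,b)
round 2: derive deriv(a,c) via R2 from deriv(a,j), deriv(j,c)
round 2: derive deriv(a,e) via R2 from deriv(a,j), deriv(j,e)
round 2: derive deriv(a,f) via R2 from deriv(a,i), deriv(i,f)
round 2: derive deriv(a,h) via R2 from deriv(a,j), deriv(j,h)
round 2: derive deriv(h,b) via R2 from deriv(h,e), deriv(e,b)
round 2: derive deriv(h,f) via R2 from deriv(h,e), deriv(e,f)
round 2: derive deriv(i,a) via R2 from deriv(i,j), deriv(j,a)
round 2: derive deriv(i,c) via R2 from deriv(i,j), deriv(j,c)
round 2: derive deriv(i,e) via R2 from deriv(i,j), deriv(j,e)
round 2: derive deriv(i,h) via R2 from deriv(i,j), deriv(j,h)

deriv(a,b)  [via R2]
  deriv(a,i)  [via R1]
    edge(a,i)  [fact]
  deriv(i,b)  [via R3]
    edge(i,f)  [fact]
    cites(f,b)  [fact]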